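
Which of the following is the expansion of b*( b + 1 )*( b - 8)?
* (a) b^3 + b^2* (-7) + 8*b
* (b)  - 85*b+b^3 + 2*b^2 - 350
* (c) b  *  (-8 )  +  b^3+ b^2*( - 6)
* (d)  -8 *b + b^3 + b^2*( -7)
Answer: d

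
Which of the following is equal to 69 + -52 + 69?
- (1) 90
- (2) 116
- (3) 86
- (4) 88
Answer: 3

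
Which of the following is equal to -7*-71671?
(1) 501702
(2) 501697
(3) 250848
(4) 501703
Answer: 2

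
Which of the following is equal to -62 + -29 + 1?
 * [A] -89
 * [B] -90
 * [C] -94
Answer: B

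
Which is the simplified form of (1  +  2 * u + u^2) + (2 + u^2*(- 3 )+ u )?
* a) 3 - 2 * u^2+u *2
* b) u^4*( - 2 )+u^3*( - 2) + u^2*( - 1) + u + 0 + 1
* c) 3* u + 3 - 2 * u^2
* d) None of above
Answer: c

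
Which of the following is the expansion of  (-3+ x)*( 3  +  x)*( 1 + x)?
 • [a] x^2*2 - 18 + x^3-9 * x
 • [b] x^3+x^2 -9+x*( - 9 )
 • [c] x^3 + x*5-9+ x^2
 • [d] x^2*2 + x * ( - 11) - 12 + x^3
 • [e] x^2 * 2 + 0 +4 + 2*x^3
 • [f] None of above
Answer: b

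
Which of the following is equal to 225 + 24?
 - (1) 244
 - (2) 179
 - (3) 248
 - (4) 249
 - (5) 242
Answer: 4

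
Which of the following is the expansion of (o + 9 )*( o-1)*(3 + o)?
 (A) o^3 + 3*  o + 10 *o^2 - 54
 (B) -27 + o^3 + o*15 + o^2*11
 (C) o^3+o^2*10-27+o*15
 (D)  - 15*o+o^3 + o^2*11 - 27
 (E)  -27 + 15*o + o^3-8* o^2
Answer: B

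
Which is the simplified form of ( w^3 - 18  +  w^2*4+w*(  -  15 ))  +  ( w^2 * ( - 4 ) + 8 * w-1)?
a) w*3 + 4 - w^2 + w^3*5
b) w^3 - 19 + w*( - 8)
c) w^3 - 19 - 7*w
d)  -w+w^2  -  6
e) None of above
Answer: c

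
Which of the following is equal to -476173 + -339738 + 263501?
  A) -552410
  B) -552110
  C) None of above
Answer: A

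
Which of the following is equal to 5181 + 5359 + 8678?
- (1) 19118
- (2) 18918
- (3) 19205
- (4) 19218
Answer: 4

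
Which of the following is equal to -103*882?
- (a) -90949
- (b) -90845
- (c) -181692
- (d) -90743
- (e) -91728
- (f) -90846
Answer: f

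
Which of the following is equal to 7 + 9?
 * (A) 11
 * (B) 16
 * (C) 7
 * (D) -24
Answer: B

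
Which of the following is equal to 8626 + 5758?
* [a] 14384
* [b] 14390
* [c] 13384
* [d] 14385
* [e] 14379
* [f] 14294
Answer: a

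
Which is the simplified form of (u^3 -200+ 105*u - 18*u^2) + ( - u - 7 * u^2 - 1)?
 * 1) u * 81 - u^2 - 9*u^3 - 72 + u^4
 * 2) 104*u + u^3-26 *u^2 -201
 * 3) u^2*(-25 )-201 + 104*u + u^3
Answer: 3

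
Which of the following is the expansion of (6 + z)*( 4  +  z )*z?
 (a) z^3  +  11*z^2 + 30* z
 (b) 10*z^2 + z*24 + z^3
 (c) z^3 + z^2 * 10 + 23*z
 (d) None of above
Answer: b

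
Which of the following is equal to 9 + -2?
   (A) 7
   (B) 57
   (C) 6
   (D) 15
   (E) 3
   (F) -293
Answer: A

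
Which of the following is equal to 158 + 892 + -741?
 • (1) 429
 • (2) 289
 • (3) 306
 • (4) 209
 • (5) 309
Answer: 5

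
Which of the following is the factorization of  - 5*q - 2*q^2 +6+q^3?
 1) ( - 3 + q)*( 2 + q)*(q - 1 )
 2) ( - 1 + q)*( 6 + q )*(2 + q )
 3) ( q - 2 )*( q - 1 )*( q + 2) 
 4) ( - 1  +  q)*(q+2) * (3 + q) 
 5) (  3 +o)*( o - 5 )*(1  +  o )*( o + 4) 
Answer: 1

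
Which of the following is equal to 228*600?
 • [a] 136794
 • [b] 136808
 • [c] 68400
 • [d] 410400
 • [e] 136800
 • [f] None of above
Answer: e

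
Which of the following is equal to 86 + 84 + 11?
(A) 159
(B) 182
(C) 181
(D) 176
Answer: C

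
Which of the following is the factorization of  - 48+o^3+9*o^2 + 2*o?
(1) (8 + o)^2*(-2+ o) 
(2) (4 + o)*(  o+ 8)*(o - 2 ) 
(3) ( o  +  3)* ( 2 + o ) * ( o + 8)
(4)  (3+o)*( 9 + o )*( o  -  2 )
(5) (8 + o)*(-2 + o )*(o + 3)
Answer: 5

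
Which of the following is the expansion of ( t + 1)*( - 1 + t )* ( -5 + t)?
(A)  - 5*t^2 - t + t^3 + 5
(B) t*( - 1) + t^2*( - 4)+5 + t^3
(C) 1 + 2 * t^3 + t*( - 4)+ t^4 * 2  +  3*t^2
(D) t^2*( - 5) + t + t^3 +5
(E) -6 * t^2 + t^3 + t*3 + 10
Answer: A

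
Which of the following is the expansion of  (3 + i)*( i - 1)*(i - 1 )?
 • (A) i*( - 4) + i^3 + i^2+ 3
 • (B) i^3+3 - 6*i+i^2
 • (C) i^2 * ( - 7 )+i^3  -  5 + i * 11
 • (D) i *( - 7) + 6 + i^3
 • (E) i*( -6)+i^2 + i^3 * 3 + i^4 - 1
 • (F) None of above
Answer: F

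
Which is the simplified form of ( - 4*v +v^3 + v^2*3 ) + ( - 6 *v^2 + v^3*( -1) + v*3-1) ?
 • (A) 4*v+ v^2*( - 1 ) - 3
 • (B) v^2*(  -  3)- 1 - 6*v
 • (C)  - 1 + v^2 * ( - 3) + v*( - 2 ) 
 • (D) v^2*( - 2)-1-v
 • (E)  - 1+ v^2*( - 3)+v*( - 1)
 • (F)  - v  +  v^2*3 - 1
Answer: E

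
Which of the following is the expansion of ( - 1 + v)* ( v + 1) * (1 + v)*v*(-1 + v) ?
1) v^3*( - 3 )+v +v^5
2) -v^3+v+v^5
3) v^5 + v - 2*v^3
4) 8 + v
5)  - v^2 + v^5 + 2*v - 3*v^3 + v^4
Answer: 3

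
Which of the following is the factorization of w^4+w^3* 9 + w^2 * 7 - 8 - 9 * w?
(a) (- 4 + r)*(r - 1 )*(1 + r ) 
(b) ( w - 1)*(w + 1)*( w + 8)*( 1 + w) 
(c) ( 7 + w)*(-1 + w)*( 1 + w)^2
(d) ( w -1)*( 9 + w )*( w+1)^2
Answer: b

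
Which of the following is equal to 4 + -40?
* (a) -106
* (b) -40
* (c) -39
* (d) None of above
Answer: d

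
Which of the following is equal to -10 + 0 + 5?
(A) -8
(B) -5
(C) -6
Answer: B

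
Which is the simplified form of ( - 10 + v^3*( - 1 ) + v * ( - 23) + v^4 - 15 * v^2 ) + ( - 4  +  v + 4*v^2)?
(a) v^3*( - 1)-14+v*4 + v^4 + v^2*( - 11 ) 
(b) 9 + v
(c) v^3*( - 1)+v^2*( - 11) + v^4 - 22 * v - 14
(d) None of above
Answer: c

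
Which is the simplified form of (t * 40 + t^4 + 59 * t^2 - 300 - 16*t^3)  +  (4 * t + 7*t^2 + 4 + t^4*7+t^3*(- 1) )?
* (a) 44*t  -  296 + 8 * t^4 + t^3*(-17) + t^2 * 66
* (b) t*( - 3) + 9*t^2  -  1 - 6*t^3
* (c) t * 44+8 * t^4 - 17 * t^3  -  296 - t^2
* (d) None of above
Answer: a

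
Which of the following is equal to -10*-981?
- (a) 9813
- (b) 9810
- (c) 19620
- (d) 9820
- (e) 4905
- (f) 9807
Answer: b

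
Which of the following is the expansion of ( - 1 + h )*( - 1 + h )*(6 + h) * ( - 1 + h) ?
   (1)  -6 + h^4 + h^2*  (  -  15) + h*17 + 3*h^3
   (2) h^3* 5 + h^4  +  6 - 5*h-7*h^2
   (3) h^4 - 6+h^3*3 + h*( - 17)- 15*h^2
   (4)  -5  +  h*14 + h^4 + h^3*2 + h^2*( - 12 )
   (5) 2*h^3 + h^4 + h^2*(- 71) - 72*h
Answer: 1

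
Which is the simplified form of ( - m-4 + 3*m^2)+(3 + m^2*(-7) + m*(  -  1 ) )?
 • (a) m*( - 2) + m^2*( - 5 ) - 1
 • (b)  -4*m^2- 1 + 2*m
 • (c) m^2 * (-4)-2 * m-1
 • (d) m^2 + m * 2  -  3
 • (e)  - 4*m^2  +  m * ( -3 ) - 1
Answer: c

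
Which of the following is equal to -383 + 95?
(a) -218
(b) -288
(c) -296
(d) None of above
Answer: b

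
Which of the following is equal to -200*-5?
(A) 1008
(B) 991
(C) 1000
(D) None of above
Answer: C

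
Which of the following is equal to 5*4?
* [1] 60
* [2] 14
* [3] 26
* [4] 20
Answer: 4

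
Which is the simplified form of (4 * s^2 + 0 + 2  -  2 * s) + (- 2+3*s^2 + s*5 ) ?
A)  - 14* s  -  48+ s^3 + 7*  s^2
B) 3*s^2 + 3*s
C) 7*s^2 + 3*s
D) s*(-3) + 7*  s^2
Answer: C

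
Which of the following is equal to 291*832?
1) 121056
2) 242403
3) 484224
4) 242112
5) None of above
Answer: 4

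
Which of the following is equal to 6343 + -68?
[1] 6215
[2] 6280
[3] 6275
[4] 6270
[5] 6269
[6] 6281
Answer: 3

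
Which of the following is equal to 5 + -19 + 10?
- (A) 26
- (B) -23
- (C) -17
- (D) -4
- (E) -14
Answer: D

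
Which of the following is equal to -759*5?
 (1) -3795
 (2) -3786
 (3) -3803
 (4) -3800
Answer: 1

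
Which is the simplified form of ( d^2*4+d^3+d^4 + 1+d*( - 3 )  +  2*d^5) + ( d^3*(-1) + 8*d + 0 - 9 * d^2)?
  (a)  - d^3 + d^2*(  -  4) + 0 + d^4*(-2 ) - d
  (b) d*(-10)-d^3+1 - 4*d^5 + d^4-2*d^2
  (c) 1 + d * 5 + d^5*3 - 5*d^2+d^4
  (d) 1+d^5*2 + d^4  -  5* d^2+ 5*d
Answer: d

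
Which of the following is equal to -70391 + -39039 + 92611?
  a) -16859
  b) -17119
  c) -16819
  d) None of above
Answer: c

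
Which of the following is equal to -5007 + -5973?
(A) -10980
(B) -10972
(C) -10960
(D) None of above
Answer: A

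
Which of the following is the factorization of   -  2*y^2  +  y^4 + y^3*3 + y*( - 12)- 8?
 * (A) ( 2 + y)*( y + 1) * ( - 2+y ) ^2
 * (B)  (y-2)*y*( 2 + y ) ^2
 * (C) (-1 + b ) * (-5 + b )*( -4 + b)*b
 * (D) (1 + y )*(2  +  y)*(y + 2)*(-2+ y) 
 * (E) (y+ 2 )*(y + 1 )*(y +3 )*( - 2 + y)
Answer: D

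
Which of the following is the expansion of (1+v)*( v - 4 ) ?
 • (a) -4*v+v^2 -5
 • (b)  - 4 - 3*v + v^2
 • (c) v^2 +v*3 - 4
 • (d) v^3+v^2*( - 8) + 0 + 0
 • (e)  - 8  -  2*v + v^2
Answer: b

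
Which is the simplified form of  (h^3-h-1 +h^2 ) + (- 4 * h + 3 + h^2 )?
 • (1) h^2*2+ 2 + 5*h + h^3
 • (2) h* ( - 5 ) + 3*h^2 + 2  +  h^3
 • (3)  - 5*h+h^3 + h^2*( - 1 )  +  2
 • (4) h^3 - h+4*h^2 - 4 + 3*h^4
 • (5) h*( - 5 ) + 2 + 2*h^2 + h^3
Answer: 5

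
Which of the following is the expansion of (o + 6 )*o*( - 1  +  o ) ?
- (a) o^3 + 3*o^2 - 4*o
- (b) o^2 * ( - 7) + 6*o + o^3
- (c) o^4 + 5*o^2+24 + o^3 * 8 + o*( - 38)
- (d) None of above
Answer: d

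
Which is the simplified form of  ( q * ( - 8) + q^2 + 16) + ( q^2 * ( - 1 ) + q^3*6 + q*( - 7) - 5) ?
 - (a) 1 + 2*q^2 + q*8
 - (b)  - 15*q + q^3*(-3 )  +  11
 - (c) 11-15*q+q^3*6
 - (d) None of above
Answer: c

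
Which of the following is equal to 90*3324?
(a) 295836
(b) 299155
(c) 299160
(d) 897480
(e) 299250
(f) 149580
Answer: c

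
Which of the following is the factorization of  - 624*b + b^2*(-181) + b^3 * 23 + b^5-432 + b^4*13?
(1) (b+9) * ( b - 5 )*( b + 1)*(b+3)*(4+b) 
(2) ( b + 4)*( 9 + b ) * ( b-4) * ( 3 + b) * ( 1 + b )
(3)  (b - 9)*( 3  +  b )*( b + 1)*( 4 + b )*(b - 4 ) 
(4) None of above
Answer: 2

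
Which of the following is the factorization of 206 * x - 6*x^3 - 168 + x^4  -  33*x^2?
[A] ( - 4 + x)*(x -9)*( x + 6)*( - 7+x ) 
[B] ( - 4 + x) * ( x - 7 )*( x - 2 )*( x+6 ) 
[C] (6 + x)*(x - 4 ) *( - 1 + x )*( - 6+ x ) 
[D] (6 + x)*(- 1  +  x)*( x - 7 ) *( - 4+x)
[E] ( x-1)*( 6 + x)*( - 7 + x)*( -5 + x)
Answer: D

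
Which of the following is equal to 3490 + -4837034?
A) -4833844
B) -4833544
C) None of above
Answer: B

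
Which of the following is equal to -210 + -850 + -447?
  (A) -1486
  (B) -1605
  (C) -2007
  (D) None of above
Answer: D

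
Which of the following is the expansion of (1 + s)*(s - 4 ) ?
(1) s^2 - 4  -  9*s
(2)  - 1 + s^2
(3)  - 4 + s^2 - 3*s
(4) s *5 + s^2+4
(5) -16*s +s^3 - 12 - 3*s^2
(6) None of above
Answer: 3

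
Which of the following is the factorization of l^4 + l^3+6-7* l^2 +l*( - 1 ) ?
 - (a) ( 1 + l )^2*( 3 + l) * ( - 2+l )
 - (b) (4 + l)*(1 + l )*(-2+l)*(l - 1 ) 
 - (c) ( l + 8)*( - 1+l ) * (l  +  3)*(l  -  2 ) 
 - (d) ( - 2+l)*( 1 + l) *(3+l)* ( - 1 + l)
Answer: d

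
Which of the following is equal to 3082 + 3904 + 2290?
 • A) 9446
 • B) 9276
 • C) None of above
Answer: B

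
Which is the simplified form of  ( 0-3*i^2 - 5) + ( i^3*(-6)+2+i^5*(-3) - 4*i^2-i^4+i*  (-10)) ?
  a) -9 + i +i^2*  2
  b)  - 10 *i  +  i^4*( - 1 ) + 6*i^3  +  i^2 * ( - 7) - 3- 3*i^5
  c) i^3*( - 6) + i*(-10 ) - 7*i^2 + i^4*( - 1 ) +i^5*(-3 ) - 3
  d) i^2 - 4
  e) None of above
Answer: c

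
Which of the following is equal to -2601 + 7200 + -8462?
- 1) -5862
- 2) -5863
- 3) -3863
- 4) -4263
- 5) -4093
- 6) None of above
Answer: 3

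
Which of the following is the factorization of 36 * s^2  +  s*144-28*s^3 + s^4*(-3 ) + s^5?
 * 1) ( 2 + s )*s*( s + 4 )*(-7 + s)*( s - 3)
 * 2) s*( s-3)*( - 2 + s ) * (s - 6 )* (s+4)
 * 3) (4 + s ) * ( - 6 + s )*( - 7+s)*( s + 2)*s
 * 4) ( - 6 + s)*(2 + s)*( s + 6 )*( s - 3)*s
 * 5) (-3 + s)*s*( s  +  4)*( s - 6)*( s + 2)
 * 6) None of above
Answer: 5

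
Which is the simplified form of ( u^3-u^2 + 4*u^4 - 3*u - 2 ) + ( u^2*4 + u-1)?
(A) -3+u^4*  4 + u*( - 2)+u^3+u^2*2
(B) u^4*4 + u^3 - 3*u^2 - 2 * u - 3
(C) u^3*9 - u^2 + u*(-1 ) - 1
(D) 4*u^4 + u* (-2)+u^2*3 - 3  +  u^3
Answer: D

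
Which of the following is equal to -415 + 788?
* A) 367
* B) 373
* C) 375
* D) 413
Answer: B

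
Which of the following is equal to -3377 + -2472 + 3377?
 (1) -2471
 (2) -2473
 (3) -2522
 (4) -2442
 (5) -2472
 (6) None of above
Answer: 5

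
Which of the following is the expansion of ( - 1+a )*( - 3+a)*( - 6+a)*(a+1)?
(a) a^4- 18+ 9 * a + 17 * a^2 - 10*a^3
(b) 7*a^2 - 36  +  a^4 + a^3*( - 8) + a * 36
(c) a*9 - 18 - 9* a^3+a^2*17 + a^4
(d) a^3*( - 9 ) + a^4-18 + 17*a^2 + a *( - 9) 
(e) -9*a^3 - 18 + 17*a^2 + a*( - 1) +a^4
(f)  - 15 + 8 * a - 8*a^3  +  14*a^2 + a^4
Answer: c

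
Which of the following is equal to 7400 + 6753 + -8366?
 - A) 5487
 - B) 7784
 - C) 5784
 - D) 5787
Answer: D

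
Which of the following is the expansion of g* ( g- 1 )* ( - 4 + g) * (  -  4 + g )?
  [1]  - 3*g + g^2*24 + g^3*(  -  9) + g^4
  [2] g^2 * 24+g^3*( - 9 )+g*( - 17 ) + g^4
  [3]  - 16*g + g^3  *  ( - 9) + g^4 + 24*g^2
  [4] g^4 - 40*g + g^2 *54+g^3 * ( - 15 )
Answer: 3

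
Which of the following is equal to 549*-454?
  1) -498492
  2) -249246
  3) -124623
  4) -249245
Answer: 2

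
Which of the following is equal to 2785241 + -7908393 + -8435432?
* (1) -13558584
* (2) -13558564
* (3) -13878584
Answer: 1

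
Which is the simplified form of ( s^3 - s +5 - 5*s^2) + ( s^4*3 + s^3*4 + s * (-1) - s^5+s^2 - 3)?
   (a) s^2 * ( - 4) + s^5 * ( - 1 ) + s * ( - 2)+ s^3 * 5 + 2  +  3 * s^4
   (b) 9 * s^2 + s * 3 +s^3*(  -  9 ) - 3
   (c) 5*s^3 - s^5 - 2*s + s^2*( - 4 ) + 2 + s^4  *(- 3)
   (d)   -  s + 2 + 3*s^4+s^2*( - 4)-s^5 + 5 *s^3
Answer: a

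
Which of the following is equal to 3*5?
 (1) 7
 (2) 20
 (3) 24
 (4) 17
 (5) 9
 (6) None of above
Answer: 6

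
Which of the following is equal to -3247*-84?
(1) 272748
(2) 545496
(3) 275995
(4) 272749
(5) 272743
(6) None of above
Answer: 1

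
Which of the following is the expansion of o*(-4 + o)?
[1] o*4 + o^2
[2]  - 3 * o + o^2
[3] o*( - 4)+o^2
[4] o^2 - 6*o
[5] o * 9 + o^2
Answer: 3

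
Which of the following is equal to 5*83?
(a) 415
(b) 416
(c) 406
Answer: a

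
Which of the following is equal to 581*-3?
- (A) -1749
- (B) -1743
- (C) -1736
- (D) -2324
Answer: B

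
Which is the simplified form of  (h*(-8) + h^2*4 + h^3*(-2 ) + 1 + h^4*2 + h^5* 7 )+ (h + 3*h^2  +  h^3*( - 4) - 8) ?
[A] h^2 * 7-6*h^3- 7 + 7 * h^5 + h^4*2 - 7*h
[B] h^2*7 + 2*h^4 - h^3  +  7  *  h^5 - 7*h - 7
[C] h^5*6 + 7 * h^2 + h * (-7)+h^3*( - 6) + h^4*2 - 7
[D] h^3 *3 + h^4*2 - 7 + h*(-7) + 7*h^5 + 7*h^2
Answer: A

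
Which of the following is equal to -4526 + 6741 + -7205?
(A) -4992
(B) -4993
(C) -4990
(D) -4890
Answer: C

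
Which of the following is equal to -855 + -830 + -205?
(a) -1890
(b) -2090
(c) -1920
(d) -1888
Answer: a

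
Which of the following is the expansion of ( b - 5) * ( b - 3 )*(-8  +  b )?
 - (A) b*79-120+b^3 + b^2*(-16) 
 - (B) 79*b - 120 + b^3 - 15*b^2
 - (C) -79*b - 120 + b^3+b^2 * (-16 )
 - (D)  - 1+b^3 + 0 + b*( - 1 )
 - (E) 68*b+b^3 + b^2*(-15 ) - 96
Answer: A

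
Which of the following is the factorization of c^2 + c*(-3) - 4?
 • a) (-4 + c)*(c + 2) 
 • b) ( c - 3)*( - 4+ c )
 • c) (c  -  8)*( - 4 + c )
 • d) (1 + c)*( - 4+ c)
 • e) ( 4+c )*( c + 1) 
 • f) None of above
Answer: d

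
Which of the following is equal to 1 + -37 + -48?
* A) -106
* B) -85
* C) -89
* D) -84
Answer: D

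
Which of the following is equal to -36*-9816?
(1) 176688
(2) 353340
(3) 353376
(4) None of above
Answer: 3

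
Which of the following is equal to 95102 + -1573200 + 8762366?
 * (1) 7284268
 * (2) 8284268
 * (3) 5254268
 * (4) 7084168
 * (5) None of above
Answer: 1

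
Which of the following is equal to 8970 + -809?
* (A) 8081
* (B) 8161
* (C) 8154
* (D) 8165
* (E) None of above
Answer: B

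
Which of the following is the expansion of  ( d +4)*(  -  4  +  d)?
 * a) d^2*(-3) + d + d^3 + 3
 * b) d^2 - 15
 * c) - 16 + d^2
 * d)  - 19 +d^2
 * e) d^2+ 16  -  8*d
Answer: c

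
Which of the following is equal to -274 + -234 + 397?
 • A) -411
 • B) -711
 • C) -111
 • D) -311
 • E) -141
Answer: C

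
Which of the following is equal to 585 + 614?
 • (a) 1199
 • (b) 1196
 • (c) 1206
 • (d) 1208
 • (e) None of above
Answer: a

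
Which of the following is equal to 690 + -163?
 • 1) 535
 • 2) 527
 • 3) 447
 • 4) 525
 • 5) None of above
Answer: 2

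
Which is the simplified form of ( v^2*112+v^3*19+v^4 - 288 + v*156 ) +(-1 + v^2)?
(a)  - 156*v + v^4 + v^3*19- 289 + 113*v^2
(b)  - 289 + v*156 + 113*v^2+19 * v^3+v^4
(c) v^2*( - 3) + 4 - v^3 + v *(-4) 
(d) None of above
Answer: b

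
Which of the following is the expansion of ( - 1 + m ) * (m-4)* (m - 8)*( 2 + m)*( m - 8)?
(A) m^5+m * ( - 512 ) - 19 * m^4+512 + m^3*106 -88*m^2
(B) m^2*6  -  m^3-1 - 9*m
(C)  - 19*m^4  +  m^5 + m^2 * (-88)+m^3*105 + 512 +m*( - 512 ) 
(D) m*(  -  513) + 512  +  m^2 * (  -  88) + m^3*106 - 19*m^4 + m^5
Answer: A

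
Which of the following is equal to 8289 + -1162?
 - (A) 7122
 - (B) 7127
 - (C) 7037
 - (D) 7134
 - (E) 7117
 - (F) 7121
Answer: B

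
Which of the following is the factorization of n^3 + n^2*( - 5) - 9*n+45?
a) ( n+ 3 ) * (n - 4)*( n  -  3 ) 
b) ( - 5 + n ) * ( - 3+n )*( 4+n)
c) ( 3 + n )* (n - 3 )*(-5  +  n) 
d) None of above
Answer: c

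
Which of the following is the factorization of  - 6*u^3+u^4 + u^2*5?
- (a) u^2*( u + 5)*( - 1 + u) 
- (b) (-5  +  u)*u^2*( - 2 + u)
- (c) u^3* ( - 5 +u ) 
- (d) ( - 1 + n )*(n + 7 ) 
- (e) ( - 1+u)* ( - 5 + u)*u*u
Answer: e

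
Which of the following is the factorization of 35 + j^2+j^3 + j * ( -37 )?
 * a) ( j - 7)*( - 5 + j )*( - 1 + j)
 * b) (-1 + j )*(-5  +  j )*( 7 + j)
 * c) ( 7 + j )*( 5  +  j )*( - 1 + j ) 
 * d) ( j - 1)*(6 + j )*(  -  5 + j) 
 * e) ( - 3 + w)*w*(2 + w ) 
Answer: b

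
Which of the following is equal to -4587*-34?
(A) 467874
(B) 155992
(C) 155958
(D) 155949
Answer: C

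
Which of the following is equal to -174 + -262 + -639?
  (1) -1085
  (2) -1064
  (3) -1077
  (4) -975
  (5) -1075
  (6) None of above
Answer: 5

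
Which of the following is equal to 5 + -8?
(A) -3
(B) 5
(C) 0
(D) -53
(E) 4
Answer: A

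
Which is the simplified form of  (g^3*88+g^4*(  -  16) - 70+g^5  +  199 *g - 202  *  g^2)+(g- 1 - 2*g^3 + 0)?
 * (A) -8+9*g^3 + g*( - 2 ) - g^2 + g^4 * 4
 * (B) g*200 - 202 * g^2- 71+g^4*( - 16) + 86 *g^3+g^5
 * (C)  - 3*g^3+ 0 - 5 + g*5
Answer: B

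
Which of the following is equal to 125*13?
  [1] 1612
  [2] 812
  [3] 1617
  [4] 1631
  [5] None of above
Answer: 5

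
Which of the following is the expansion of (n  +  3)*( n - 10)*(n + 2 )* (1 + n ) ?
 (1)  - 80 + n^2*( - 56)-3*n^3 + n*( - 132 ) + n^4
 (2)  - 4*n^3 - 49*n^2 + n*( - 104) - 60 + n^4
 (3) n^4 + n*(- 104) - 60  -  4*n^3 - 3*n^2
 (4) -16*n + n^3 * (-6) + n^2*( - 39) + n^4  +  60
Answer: 2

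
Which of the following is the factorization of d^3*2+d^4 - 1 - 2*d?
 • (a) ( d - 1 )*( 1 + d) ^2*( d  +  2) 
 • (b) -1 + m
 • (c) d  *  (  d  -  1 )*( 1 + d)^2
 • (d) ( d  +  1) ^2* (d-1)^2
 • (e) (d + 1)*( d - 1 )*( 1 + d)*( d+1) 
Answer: e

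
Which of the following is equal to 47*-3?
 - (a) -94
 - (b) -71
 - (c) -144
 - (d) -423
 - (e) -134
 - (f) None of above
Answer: f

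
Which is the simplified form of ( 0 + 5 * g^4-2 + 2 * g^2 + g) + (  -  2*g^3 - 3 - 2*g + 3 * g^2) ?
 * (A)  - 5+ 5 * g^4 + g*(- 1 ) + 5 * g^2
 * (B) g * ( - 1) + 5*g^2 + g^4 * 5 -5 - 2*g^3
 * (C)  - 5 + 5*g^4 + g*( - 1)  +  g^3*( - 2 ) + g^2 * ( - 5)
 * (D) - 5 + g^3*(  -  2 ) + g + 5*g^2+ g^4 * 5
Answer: B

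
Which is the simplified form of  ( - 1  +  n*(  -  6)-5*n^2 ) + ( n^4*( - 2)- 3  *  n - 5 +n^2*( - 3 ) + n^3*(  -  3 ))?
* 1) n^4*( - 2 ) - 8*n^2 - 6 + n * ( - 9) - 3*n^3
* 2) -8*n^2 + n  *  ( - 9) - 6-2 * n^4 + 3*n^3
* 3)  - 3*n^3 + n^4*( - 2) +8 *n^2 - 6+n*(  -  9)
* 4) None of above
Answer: 1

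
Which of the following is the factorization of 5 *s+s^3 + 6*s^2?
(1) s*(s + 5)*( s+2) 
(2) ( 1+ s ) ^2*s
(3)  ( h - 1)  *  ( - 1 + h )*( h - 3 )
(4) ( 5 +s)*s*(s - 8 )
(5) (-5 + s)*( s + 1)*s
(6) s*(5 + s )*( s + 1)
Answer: 6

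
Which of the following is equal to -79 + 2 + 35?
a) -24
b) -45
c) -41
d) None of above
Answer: d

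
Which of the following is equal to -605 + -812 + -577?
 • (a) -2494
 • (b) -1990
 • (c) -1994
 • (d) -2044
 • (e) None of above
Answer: c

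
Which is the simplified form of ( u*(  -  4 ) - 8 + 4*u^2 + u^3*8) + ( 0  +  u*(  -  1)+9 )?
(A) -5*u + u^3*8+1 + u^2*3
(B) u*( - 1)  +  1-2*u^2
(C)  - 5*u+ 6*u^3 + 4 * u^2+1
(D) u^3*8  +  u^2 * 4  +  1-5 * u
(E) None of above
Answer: D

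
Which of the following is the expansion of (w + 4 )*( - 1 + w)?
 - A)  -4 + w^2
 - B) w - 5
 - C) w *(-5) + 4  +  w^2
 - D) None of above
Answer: D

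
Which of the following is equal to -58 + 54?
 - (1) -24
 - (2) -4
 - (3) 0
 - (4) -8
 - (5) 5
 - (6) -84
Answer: 2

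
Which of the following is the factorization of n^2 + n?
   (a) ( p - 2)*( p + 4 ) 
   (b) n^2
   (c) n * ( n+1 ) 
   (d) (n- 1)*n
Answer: c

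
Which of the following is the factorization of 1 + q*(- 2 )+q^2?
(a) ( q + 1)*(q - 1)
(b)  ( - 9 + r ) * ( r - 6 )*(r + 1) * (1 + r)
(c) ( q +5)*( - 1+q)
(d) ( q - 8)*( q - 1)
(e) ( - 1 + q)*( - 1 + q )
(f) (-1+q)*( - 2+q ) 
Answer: e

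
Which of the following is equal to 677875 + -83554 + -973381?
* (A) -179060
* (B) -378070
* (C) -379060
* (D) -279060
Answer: C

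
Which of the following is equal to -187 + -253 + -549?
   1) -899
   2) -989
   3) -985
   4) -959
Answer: 2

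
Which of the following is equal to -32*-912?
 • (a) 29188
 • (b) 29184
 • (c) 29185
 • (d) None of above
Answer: b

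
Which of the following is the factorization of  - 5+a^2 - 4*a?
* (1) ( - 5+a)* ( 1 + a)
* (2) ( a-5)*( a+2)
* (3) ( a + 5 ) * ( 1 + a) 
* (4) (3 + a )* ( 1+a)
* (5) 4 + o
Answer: 1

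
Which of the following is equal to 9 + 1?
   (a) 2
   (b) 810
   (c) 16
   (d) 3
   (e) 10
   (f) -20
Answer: e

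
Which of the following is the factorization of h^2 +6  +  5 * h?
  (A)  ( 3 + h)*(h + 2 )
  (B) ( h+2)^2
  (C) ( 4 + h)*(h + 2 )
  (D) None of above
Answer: A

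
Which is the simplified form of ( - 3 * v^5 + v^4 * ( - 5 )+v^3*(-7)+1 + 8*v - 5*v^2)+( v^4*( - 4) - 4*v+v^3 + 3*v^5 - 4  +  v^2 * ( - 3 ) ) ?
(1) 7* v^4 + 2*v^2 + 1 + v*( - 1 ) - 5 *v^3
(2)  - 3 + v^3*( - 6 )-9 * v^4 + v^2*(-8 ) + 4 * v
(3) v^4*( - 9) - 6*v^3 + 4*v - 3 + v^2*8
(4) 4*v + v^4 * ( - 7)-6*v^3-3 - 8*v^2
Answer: 2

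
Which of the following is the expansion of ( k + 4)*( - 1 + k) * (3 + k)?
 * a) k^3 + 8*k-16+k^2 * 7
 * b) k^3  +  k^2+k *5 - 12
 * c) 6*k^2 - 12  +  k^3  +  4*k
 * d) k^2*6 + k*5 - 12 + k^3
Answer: d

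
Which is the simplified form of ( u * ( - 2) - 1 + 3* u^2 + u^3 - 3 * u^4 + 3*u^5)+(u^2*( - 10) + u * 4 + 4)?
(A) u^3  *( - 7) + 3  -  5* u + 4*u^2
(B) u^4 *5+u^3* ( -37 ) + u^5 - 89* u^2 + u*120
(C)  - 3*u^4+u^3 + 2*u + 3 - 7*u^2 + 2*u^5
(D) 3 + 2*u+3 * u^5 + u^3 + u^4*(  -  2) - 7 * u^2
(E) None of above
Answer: E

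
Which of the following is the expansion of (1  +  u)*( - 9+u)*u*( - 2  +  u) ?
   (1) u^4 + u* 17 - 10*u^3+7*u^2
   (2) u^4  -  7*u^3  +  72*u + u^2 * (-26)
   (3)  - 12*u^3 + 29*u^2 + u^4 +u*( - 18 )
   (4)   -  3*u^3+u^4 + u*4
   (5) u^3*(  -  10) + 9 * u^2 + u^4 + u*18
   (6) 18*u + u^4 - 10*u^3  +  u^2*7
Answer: 6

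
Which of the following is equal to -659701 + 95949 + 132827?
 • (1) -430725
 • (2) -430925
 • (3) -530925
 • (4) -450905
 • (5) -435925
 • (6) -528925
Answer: 2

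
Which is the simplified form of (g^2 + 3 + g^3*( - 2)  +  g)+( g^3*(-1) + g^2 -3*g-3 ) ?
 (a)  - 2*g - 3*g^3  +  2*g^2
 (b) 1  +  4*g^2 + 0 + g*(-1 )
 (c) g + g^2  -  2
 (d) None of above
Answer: a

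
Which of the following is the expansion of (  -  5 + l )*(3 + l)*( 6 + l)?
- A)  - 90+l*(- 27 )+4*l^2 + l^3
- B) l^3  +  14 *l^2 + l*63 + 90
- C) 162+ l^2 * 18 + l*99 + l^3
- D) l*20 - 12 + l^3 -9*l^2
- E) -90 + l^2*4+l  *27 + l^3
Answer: A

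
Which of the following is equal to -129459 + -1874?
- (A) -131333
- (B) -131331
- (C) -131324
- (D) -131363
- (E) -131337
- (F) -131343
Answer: A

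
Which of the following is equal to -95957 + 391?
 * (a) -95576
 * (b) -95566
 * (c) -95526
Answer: b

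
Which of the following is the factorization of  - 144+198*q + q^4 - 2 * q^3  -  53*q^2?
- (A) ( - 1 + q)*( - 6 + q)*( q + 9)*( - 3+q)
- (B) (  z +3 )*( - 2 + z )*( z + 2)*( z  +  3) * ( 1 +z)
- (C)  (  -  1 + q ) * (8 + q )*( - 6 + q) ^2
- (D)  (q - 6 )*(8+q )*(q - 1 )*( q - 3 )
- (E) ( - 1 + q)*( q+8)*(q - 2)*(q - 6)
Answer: D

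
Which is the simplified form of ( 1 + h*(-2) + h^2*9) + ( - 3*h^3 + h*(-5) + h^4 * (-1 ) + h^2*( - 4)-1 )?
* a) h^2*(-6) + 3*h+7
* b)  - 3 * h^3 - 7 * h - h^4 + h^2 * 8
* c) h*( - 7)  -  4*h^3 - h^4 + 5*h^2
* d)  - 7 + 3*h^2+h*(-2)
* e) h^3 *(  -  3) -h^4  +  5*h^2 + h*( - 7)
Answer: e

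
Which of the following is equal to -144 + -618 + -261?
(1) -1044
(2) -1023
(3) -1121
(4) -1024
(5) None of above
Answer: 2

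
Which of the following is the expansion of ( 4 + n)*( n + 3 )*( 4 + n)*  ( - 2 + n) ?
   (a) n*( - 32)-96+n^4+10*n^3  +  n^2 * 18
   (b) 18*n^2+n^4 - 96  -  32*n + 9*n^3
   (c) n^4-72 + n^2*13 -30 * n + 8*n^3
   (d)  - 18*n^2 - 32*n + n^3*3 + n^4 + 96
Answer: b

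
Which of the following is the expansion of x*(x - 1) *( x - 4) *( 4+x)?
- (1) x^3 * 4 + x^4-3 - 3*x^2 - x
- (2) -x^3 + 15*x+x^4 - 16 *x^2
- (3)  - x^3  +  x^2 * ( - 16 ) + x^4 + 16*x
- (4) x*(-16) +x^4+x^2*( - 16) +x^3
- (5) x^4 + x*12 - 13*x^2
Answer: 3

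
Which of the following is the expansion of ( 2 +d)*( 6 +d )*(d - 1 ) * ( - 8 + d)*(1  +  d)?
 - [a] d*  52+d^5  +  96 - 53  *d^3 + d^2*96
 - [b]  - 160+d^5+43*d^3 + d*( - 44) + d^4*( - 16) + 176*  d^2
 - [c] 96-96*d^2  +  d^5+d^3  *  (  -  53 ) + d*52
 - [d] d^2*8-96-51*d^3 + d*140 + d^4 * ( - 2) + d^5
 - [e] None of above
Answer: c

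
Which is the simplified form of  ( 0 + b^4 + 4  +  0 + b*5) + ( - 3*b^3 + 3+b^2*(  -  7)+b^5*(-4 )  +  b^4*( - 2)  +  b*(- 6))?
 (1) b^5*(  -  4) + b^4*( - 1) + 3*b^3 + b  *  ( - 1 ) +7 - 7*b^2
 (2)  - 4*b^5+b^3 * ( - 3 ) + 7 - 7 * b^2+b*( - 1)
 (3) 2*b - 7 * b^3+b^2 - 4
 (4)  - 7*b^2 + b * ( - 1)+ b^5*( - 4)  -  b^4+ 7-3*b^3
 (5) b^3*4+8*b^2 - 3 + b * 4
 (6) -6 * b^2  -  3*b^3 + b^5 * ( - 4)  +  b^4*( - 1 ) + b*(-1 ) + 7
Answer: 4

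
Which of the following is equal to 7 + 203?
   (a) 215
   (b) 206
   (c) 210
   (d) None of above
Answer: c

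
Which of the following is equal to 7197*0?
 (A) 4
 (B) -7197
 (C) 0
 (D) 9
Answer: C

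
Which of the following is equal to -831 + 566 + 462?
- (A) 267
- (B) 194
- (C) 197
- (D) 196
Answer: C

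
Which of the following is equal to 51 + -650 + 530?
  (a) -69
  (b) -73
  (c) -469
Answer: a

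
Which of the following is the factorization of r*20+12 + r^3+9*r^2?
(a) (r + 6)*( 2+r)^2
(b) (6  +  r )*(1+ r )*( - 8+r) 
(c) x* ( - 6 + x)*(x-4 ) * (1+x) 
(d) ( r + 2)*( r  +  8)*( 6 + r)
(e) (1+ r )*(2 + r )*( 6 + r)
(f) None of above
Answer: e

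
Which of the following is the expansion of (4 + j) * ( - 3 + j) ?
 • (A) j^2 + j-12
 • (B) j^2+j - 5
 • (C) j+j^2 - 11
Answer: A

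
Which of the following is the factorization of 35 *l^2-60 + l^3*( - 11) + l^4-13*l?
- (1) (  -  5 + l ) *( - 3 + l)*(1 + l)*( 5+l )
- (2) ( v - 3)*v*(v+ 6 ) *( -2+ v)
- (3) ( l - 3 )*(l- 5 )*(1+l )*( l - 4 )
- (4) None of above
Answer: 3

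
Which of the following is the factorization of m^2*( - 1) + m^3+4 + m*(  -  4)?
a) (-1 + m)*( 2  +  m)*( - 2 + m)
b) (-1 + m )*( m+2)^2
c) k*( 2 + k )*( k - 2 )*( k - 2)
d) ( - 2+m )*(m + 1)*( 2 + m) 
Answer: a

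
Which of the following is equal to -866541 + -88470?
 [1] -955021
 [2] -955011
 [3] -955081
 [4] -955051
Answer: 2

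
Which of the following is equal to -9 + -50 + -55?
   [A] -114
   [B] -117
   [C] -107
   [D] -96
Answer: A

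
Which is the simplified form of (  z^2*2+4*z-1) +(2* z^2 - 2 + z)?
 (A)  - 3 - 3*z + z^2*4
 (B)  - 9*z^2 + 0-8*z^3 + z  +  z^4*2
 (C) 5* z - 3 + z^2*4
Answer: C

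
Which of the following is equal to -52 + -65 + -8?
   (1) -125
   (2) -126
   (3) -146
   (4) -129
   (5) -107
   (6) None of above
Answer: 1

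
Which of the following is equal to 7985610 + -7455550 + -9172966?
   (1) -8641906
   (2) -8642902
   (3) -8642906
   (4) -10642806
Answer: 3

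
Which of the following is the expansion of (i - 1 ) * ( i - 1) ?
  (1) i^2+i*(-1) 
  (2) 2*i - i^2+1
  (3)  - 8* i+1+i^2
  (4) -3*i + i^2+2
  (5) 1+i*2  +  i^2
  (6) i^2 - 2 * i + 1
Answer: 6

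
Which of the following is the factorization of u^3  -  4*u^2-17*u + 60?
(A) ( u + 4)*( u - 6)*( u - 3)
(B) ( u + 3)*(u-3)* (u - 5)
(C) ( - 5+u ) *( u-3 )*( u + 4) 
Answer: C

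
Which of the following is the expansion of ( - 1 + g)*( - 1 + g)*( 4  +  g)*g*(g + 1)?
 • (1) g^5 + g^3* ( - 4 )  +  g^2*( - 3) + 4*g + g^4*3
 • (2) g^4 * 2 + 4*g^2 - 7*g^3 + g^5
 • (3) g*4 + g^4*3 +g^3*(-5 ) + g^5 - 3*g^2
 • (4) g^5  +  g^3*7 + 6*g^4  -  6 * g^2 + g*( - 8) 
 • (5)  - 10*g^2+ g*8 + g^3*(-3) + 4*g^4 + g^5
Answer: 3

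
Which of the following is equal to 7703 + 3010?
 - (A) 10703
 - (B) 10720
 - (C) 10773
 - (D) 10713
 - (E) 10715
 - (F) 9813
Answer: D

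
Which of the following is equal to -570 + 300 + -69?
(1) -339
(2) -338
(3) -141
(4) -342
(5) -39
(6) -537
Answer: 1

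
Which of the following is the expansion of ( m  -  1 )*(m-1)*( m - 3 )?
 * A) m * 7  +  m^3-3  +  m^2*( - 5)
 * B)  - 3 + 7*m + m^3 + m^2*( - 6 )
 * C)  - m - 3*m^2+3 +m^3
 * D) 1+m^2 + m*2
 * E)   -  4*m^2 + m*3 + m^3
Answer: A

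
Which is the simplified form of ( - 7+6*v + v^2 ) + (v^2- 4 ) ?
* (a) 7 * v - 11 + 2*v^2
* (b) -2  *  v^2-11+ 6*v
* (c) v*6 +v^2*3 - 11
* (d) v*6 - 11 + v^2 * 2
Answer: d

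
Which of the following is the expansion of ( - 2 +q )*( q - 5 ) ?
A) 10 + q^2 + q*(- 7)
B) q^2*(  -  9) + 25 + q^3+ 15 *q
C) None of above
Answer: A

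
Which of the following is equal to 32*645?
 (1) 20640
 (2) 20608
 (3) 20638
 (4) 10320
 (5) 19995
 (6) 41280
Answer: 1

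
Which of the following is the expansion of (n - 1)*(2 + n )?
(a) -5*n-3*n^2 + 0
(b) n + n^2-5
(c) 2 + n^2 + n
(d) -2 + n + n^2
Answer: d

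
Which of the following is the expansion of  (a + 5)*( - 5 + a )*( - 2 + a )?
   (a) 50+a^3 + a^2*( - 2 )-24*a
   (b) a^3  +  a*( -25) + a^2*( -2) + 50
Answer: b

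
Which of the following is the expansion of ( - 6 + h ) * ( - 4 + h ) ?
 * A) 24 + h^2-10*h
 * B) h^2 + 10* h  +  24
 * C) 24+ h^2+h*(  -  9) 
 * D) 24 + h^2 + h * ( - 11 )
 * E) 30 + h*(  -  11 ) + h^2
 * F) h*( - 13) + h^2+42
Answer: A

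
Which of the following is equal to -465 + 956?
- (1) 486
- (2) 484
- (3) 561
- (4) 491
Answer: 4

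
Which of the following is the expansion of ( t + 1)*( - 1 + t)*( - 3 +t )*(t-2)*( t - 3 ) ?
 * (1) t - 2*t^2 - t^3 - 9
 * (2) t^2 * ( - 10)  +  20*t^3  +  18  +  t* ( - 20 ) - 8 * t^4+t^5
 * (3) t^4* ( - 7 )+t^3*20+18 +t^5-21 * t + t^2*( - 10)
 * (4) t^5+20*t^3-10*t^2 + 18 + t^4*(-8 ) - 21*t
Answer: 4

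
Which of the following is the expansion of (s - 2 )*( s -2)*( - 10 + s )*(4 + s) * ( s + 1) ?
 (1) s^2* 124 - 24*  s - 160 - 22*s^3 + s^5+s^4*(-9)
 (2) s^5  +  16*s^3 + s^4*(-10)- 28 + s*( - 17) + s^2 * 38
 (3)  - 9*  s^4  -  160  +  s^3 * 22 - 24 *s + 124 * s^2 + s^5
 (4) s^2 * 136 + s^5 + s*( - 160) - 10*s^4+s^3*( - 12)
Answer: 1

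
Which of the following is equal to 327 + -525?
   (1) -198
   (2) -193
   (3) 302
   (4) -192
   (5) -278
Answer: 1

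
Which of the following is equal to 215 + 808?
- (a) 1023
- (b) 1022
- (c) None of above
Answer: a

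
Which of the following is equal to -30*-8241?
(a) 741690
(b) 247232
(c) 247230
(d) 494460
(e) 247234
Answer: c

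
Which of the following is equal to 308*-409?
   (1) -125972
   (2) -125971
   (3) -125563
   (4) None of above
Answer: 1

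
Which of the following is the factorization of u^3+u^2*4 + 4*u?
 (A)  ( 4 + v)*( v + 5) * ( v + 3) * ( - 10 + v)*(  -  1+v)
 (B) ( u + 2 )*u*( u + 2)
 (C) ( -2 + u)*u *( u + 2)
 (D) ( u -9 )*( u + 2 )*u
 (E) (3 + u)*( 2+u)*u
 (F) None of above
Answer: B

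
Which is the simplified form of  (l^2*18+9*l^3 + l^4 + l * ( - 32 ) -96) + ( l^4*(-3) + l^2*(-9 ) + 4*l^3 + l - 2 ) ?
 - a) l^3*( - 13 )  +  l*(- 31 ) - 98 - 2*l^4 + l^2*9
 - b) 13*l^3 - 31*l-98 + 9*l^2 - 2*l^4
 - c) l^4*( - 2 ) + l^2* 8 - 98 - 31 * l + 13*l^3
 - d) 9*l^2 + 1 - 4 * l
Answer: b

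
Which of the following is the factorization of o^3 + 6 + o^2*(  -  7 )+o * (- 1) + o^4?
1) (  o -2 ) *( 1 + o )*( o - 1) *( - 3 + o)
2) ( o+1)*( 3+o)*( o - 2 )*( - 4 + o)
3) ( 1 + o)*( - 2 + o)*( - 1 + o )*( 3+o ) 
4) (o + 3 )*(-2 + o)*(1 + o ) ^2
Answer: 3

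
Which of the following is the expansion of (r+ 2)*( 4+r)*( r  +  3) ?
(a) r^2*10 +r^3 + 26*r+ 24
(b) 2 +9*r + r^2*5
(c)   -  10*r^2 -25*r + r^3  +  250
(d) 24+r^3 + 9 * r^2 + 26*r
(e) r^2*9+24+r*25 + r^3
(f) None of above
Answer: d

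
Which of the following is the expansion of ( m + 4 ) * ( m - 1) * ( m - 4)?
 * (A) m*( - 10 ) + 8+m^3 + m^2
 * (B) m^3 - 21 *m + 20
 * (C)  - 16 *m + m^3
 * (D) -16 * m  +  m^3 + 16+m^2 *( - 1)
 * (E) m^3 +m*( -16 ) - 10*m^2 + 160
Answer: D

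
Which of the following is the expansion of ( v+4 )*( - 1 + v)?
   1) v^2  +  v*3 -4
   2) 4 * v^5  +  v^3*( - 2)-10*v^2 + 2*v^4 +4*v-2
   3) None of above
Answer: 1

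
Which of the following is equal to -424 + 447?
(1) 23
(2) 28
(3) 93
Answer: 1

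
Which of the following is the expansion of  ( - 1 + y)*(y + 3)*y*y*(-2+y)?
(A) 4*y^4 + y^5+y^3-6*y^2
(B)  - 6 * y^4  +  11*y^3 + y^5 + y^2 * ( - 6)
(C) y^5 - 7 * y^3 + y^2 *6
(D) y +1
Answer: C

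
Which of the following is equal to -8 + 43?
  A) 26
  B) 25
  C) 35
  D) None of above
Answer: C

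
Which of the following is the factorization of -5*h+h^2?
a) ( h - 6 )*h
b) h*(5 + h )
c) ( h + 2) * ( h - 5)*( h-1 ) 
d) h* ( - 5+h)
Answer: d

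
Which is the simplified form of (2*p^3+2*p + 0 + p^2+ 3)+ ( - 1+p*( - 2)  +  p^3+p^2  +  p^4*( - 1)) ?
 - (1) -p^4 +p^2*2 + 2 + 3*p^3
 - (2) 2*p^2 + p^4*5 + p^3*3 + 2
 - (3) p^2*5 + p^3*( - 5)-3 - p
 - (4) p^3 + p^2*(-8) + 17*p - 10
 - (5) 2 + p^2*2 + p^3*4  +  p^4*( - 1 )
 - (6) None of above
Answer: 1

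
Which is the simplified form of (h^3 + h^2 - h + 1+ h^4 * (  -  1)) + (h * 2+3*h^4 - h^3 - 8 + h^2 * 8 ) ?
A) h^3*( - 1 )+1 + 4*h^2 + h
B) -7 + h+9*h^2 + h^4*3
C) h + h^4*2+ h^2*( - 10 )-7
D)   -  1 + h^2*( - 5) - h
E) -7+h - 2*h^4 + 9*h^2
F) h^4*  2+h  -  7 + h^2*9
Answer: F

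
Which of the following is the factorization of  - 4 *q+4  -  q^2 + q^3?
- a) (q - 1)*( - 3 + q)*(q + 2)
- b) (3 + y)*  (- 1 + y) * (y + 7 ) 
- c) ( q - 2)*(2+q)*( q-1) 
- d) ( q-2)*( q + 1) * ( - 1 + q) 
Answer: c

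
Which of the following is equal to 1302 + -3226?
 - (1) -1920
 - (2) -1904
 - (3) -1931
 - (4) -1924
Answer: 4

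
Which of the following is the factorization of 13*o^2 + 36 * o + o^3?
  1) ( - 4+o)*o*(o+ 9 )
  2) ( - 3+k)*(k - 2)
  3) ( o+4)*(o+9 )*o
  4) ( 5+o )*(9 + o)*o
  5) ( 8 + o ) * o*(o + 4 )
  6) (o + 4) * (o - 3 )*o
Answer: 3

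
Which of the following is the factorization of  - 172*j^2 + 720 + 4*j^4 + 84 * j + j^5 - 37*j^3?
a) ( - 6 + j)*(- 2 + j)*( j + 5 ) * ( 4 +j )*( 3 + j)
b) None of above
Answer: a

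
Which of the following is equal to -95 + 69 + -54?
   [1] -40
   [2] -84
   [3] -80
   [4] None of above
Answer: 3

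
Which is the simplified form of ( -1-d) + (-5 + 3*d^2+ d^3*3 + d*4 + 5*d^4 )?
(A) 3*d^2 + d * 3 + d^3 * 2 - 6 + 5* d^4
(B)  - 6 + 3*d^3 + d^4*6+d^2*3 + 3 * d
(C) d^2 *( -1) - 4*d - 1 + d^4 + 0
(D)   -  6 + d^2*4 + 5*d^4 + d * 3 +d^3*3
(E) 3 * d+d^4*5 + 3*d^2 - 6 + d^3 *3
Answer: E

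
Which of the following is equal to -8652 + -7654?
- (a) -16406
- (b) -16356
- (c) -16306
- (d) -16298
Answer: c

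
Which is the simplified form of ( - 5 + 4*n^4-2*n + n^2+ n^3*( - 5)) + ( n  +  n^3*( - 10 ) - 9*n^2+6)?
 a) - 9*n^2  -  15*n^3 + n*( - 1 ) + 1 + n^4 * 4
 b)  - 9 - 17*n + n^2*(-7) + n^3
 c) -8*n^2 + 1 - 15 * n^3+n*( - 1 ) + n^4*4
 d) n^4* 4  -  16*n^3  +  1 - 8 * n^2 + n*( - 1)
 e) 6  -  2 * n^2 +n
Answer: c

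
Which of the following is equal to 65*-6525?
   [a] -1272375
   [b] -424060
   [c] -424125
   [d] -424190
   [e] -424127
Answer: c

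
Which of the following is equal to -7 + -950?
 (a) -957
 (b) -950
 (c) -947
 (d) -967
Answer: a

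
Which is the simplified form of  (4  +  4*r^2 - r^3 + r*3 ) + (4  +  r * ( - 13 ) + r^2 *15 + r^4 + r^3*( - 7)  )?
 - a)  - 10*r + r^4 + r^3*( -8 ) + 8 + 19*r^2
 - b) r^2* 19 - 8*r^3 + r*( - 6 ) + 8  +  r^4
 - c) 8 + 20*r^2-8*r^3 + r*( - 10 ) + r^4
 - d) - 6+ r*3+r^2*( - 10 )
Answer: a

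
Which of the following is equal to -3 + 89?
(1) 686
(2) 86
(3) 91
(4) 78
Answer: 2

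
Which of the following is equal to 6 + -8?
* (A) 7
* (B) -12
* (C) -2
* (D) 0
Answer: C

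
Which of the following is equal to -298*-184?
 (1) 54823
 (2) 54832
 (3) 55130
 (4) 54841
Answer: 2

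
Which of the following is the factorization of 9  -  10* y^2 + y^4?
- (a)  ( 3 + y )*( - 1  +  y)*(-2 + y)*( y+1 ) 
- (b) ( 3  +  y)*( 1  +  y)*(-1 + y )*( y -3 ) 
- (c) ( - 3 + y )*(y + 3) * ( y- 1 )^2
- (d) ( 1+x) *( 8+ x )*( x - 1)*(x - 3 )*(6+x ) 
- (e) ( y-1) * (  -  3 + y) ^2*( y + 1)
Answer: b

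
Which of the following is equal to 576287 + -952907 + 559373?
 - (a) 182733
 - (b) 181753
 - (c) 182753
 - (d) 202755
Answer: c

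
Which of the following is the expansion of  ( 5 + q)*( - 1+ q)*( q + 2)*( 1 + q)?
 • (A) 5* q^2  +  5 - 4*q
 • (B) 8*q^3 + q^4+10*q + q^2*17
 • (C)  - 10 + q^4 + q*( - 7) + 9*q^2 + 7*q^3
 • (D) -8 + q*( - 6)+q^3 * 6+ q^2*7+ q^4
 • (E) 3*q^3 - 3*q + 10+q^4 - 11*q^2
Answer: C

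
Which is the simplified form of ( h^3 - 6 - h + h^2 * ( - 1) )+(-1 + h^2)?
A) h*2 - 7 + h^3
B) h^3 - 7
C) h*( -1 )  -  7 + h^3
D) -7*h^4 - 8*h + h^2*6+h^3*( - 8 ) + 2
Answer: C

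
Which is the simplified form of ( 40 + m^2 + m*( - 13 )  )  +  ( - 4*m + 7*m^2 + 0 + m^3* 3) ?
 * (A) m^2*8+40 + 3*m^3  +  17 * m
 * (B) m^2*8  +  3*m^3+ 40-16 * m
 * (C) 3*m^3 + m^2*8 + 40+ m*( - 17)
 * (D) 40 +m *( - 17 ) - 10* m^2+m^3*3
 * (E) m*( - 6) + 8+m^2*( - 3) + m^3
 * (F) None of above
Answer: C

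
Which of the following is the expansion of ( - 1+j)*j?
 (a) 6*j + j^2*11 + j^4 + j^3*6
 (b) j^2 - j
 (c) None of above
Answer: b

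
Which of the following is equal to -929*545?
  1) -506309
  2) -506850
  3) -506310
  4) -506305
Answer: 4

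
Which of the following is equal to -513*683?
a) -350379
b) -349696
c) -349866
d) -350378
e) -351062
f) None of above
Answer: a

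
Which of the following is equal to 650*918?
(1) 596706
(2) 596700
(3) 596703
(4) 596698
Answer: 2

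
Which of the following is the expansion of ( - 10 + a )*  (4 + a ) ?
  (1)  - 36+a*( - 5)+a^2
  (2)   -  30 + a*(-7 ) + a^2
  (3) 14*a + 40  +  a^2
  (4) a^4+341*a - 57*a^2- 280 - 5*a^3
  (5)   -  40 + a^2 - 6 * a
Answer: 5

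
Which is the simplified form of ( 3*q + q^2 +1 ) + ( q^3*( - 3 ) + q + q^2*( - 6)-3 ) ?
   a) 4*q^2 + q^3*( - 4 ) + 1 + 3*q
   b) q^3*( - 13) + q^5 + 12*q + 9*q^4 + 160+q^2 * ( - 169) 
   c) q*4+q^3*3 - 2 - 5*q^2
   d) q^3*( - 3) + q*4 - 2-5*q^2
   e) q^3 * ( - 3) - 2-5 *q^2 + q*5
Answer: d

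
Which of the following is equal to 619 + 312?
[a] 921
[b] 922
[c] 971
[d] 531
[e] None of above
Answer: e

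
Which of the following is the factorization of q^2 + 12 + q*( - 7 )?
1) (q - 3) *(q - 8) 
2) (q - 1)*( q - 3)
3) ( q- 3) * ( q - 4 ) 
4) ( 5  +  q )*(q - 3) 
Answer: 3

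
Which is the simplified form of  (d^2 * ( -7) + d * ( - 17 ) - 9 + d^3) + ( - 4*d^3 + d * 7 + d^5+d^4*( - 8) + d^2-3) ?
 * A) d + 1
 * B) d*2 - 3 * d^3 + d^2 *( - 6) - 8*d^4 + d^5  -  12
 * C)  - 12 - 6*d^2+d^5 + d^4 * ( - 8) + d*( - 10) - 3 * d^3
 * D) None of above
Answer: C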